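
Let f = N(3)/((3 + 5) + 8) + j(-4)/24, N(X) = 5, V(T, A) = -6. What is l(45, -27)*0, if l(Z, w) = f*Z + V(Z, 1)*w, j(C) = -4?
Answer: 0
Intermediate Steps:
f = 7/48 (f = 5/((3 + 5) + 8) - 4/24 = 5/(8 + 8) - 4*1/24 = 5/16 - ⅙ = 7/48 ≈ 0.14583)
l(Z, w) = -6*w + 7*Z/48 (l(Z, w) = 7*Z/48 - 6*w = -6*w + 7*Z/48)
l(45, -27)*0 = (-6*(-27) + (7/48)*45)*0 = (162 + 105/16)*0 = (2697/16)*0 = 0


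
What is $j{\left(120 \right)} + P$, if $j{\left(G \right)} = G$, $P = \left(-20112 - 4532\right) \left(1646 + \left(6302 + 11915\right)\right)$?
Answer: $-489503652$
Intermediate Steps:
$P = -489503772$ ($P = - 24644 \left(1646 + 18217\right) = \left(-24644\right) 19863 = -489503772$)
$j{\left(120 \right)} + P = 120 - 489503772 = -489503652$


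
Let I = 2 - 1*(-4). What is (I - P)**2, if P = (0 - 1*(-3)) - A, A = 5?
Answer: 64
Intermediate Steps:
P = -2 (P = (0 - 1*(-3)) - 1*5 = (0 + 3) - 5 = 3 - 5 = -2)
I = 6 (I = 2 + 4 = 6)
(I - P)**2 = (6 - 1*(-2))**2 = (6 + 2)**2 = 8**2 = 64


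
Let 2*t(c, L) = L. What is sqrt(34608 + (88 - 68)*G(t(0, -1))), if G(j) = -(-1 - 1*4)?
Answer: 2*sqrt(8677) ≈ 186.30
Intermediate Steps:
t(c, L) = L/2
G(j) = 5 (G(j) = -(-1 - 4) = -1*(-5) = 5)
sqrt(34608 + (88 - 68)*G(t(0, -1))) = sqrt(34608 + (88 - 68)*5) = sqrt(34608 + 20*5) = sqrt(34608 + 100) = sqrt(34708) = 2*sqrt(8677)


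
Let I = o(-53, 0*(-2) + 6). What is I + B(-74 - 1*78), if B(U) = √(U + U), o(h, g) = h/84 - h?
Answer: 4399/84 + 4*I*√19 ≈ 52.369 + 17.436*I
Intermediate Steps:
o(h, g) = -83*h/84 (o(h, g) = h*(1/84) - h = h/84 - h = -83*h/84)
I = 4399/84 (I = -83/84*(-53) = 4399/84 ≈ 52.369)
B(U) = √2*√U (B(U) = √(2*U) = √2*√U)
I + B(-74 - 1*78) = 4399/84 + √2*√(-74 - 1*78) = 4399/84 + √2*√(-74 - 78) = 4399/84 + √2*√(-152) = 4399/84 + √2*(2*I*√38) = 4399/84 + 4*I*√19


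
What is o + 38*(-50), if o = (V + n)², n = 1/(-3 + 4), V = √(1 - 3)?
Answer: -1901 + 2*I*√2 ≈ -1901.0 + 2.8284*I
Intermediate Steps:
V = I*√2 (V = √(-2) = I*√2 ≈ 1.4142*I)
n = 1 (n = 1/1 = 1)
o = (1 + I*√2)² (o = (I*√2 + 1)² = (1 + I*√2)² ≈ -1.0 + 2.8284*I)
o + 38*(-50) = (1 + I*√2)² + 38*(-50) = (1 + I*√2)² - 1900 = -1900 + (1 + I*√2)²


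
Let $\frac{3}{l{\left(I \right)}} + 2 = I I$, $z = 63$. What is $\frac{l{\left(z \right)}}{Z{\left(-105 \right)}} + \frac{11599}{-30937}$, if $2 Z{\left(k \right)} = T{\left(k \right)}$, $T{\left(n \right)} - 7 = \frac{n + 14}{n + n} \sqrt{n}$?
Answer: $\frac{- 598172029 \sqrt{105} + 9657210270 i}{122727079 \left(- 210 i + 13 \sqrt{105}\right)} \approx -0.37477 - 9.7734 \cdot 10^{-5} i$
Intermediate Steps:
$l{\left(I \right)} = \frac{3}{-2 + I^{2}}$ ($l{\left(I \right)} = \frac{3}{-2 + I I} = \frac{3}{-2 + I^{2}}$)
$T{\left(n \right)} = 7 + \frac{14 + n}{2 \sqrt{n}}$ ($T{\left(n \right)} = 7 + \frac{n + 14}{n + n} \sqrt{n} = 7 + \frac{14 + n}{2 n} \sqrt{n} = 7 + \frac{14 + n}{2 \sqrt{n}}$)
$Z{\left(k \right)} = \frac{7}{2} + \frac{\sqrt{k}}{4} + \frac{7}{2 \sqrt{k}}$ ($Z{\left(k \right)} = \frac{7 + \frac{\sqrt{k}}{2} + \frac{7}{\sqrt{k}}}{2} = \frac{7}{2} + \frac{\sqrt{k}}{4} + \frac{7}{2 \sqrt{k}}$)
$\frac{l{\left(z \right)}}{Z{\left(-105 \right)}} + \frac{11599}{-30937} = \frac{3 \frac{1}{-2 + 63^{2}}}{\frac{1}{4} \frac{1}{\sqrt{-105}} \left(14 - 105 + 14 \sqrt{-105}\right)} + \frac{11599}{-30937} = \frac{3 \frac{1}{-2 + 3969}}{\frac{1}{4} \left(- \frac{i \sqrt{105}}{105}\right) \left(14 - 105 + 14 i \sqrt{105}\right)} + 11599 \left(- \frac{1}{30937}\right) = \frac{3 \cdot \frac{1}{3967}}{\frac{1}{4} \left(- \frac{i \sqrt{105}}{105}\right) \left(14 - 105 + 14 i \sqrt{105}\right)} - \frac{11599}{30937} = \frac{3 \cdot \frac{1}{3967}}{\frac{1}{4} \left(- \frac{i \sqrt{105}}{105}\right) \left(-91 + 14 i \sqrt{105}\right)} - \frac{11599}{30937} = \frac{3}{3967 \left(- \frac{i \sqrt{105} \left(-91 + 14 i \sqrt{105}\right)}{420}\right)} - \frac{11599}{30937} = \frac{3 \frac{4 i \sqrt{105}}{-91 + 14 i \sqrt{105}}}{3967} - \frac{11599}{30937} = \frac{12 i \sqrt{105}}{3967 \left(-91 + 14 i \sqrt{105}\right)} - \frac{11599}{30937} = - \frac{11599}{30937} + \frac{12 i \sqrt{105}}{3967 \left(-91 + 14 i \sqrt{105}\right)}$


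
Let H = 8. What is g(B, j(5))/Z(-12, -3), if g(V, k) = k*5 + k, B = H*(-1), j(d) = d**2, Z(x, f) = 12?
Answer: 25/2 ≈ 12.500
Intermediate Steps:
B = -8 (B = 8*(-1) = -8)
g(V, k) = 6*k (g(V, k) = 5*k + k = 6*k)
g(B, j(5))/Z(-12, -3) = (6*5**2)/12 = (6*25)*(1/12) = 150*(1/12) = 25/2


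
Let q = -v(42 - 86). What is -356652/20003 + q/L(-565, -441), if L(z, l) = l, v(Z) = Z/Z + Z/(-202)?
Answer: -5294392121/296984541 ≈ -17.827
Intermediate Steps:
v(Z) = 1 - Z/202 (v(Z) = 1 + Z*(-1/202) = 1 - Z/202)
q = -123/101 (q = -(1 - (42 - 86)/202) = -(1 - 1/202*(-44)) = -(1 + 22/101) = -1*123/101 = -123/101 ≈ -1.2178)
-356652/20003 + q/L(-565, -441) = -356652/20003 - 123/101/(-441) = -356652*1/20003 - 123/101*(-1/441) = -356652/20003 + 41/14847 = -5294392121/296984541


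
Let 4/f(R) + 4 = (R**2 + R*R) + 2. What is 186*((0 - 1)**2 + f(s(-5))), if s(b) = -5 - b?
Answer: -186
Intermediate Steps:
f(R) = 4/(-2 + 2*R**2) (f(R) = 4/(-4 + ((R**2 + R*R) + 2)) = 4/(-4 + ((R**2 + R**2) + 2)) = 4/(-4 + (2*R**2 + 2)) = 4/(-4 + (2 + 2*R**2)) = 4/(-2 + 2*R**2))
186*((0 - 1)**2 + f(s(-5))) = 186*((0 - 1)**2 + 2/(-1 + (-5 - 1*(-5))**2)) = 186*((-1)**2 + 2/(-1 + (-5 + 5)**2)) = 186*(1 + 2/(-1 + 0**2)) = 186*(1 + 2/(-1 + 0)) = 186*(1 + 2/(-1)) = 186*(1 + 2*(-1)) = 186*(1 - 2) = 186*(-1) = -186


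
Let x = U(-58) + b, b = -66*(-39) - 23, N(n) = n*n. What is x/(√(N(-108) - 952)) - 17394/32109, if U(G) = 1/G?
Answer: -5798/10703 + 147957*√2678/310648 ≈ 24.106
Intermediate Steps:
N(n) = n²
b = 2551 (b = 2574 - 23 = 2551)
x = 147957/58 (x = 1/(-58) + 2551 = -1/58 + 2551 = 147957/58 ≈ 2551.0)
x/(√(N(-108) - 952)) - 17394/32109 = 147957/(58*(√((-108)² - 952))) - 17394/32109 = 147957/(58*(√(11664 - 952))) - 17394*1/32109 = 147957/(58*(√10712)) - 5798/10703 = 147957/(58*((2*√2678))) - 5798/10703 = 147957*(√2678/5356)/58 - 5798/10703 = 147957*√2678/310648 - 5798/10703 = -5798/10703 + 147957*√2678/310648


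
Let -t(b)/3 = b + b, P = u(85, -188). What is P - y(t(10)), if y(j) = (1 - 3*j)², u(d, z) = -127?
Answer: -32888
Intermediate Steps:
P = -127
t(b) = -6*b (t(b) = -3*(b + b) = -6*b)
P - y(t(10)) = -127 - (-1 + 3*(-6*10))² = -127 - (-1 + 3*(-60))² = -127 - (-1 - 180)² = -127 - 1*(-181)² = -127 - 1*32761 = -127 - 32761 = -32888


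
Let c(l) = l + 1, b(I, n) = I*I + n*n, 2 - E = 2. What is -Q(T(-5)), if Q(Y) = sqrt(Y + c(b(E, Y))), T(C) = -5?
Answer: -sqrt(21) ≈ -4.5826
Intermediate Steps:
E = 0 (E = 2 - 1*2 = 2 - 2 = 0)
b(I, n) = I**2 + n**2
c(l) = 1 + l
Q(Y) = sqrt(1 + Y + Y**2) (Q(Y) = sqrt(Y + (1 + (0**2 + Y**2))) = sqrt(Y + (1 + (0 + Y**2))) = sqrt(Y + (1 + Y**2)) = sqrt(1 + Y + Y**2))
-Q(T(-5)) = -sqrt(1 - 5 + (-5)**2) = -sqrt(1 - 5 + 25) = -sqrt(21)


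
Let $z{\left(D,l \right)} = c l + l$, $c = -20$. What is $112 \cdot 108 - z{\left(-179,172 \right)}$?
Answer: $15364$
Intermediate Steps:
$z{\left(D,l \right)} = - 19 l$ ($z{\left(D,l \right)} = - 20 l + l = - 19 l$)
$112 \cdot 108 - z{\left(-179,172 \right)} = 112 \cdot 108 - \left(-19\right) 172 = 12096 - -3268 = 12096 + 3268 = 15364$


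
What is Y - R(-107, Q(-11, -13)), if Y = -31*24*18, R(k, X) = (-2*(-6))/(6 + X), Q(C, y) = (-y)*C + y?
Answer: -334798/25 ≈ -13392.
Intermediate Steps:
Q(C, y) = y - C*y (Q(C, y) = -C*y + y = y - C*y)
R(k, X) = 12/(6 + X)
Y = -13392 (Y = -744*18 = -13392)
Y - R(-107, Q(-11, -13)) = -13392 - 12/(6 - 13*(1 - 1*(-11))) = -13392 - 12/(6 - 13*(1 + 11)) = -13392 - 12/(6 - 13*12) = -13392 - 12/(6 - 156) = -13392 - 12/(-150) = -13392 - 12*(-1)/150 = -13392 - 1*(-2/25) = -13392 + 2/25 = -334798/25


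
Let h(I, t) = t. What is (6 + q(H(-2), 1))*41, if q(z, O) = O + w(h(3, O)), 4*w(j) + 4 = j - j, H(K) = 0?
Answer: 246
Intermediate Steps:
w(j) = -1 (w(j) = -1 + (j - j)/4 = -1 + (¼)*0 = -1 + 0 = -1)
q(z, O) = -1 + O (q(z, O) = O - 1 = -1 + O)
(6 + q(H(-2), 1))*41 = (6 + (-1 + 1))*41 = (6 + 0)*41 = 6*41 = 246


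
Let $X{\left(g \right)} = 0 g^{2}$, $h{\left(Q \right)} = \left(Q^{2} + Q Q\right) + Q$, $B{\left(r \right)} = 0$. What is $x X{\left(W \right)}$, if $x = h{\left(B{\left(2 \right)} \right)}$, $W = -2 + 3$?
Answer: $0$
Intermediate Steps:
$W = 1$
$h{\left(Q \right)} = Q + 2 Q^{2}$ ($h{\left(Q \right)} = \left(Q^{2} + Q^{2}\right) + Q = 2 Q^{2} + Q = Q + 2 Q^{2}$)
$X{\left(g \right)} = 0$
$x = 0$ ($x = 0 \left(1 + 2 \cdot 0\right) = 0 \left(1 + 0\right) = 0 \cdot 1 = 0$)
$x X{\left(W \right)} = 0 \cdot 0 = 0$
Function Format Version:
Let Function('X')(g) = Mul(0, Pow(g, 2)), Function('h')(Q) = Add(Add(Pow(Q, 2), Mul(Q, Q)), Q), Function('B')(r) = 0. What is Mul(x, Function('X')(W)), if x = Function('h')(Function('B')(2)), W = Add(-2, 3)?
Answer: 0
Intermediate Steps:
W = 1
Function('h')(Q) = Add(Q, Mul(2, Pow(Q, 2))) (Function('h')(Q) = Add(Add(Pow(Q, 2), Pow(Q, 2)), Q) = Add(Mul(2, Pow(Q, 2)), Q) = Add(Q, Mul(2, Pow(Q, 2))))
Function('X')(g) = 0
x = 0 (x = Mul(0, Add(1, Mul(2, 0))) = Mul(0, Add(1, 0)) = Mul(0, 1) = 0)
Mul(x, Function('X')(W)) = Mul(0, 0) = 0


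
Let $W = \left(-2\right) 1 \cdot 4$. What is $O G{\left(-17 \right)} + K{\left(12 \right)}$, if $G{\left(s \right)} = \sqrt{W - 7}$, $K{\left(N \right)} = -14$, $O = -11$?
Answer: $-14 - 11 i \sqrt{15} \approx -14.0 - 42.603 i$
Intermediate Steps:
$W = -8$ ($W = \left(-2\right) 4 = -8$)
$G{\left(s \right)} = i \sqrt{15}$ ($G{\left(s \right)} = \sqrt{-8 - 7} = \sqrt{-15} = i \sqrt{15}$)
$O G{\left(-17 \right)} + K{\left(12 \right)} = - 11 i \sqrt{15} - 14 = -14 - 11 i \sqrt{15}$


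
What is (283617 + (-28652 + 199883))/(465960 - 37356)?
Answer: 37904/35717 ≈ 1.0612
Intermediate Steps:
(283617 + (-28652 + 199883))/(465960 - 37356) = (283617 + 171231)/428604 = 454848*(1/428604) = 37904/35717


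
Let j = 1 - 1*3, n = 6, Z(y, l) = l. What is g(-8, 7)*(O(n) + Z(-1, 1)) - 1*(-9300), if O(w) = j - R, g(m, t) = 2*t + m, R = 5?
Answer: 9264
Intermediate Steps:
g(m, t) = m + 2*t
j = -2 (j = 1 - 3 = -2)
O(w) = -7 (O(w) = -2 - 1*5 = -2 - 5 = -7)
g(-8, 7)*(O(n) + Z(-1, 1)) - 1*(-9300) = (-8 + 2*7)*(-7 + 1) - 1*(-9300) = (-8 + 14)*(-6) + 9300 = 6*(-6) + 9300 = -36 + 9300 = 9264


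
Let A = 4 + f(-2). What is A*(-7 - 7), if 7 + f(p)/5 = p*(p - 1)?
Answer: 14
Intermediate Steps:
f(p) = -35 + 5*p*(-1 + p) (f(p) = -35 + 5*(p*(p - 1)) = -35 + 5*(p*(-1 + p)) = -35 + 5*p*(-1 + p))
A = -1 (A = 4 + (-35 - 5*(-2) + 5*(-2)²) = 4 + (-35 + 10 + 5*4) = 4 + (-35 + 10 + 20) = 4 - 5 = -1)
A*(-7 - 7) = -(-7 - 7) = -1*(-14) = 14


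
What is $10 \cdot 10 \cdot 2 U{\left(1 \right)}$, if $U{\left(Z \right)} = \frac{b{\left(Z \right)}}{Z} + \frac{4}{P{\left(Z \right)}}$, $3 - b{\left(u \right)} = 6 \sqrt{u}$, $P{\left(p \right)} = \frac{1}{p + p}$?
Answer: $1000$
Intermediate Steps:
$P{\left(p \right)} = \frac{1}{2 p}$
$b{\left(u \right)} = 3 - 6 \sqrt{u}$
$U{\left(Z \right)} = 8 Z + \frac{3 - 6 \sqrt{Z}}{Z}$ ($U{\left(Z \right)} = \frac{3 - 6 \sqrt{Z}}{Z} + \frac{4}{\frac{1}{2} \frac{1}{Z}} = \frac{3 - 6 \sqrt{Z}}{Z} + 4 \cdot 2 Z = \frac{3 - 6 \sqrt{Z}}{Z} + 8 Z = 8 Z + \frac{3 - 6 \sqrt{Z}}{Z}$)
$10 \cdot 10 \cdot 2 U{\left(1 \right)} = 10 \cdot 10 \cdot 2 \left(- 6 \frac{1}{\sqrt{1}} + \frac{3}{1} + 8 \cdot 1\right) = 10 \cdot 20 \left(\left(-6\right) 1 + 3 \cdot 1 + 8\right) = 200 \left(-6 + 3 + 8\right) = 200 \cdot 5 = 1000$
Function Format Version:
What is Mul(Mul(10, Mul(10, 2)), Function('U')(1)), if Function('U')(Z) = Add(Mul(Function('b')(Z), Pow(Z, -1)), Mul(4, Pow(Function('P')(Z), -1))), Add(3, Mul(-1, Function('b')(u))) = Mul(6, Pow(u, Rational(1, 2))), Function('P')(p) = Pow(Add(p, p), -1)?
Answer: 1000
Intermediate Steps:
Function('P')(p) = Mul(Rational(1, 2), Pow(p, -1)) (Function('P')(p) = Pow(Mul(2, p), -1) = Mul(Rational(1, 2), Pow(p, -1)))
Function('b')(u) = Add(3, Mul(-6, Pow(u, Rational(1, 2)))) (Function('b')(u) = Add(3, Mul(-1, Mul(6, Pow(u, Rational(1, 2))))) = Add(3, Mul(-6, Pow(u, Rational(1, 2)))))
Function('U')(Z) = Add(Mul(8, Z), Mul(Pow(Z, -1), Add(3, Mul(-6, Pow(Z, Rational(1, 2)))))) (Function('U')(Z) = Add(Mul(Add(3, Mul(-6, Pow(Z, Rational(1, 2)))), Pow(Z, -1)), Mul(4, Pow(Mul(Rational(1, 2), Pow(Z, -1)), -1))) = Add(Mul(Pow(Z, -1), Add(3, Mul(-6, Pow(Z, Rational(1, 2))))), Mul(4, Mul(2, Z))) = Add(Mul(Pow(Z, -1), Add(3, Mul(-6, Pow(Z, Rational(1, 2))))), Mul(8, Z)) = Add(Mul(8, Z), Mul(Pow(Z, -1), Add(3, Mul(-6, Pow(Z, Rational(1, 2)))))))
Mul(Mul(10, Mul(10, 2)), Function('U')(1)) = Mul(Mul(10, Mul(10, 2)), Add(Mul(-6, Pow(1, Rational(-1, 2))), Mul(3, Pow(1, -1)), Mul(8, 1))) = Mul(Mul(10, 20), Add(Mul(-6, 1), Mul(3, 1), 8)) = Mul(200, Add(-6, 3, 8)) = Mul(200, 5) = 1000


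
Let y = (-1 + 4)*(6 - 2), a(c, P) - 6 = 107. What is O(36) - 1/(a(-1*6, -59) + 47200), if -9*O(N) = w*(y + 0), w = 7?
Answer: -441589/47313 ≈ -9.3334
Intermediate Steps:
a(c, P) = 113 (a(c, P) = 6 + 107 = 113)
y = 12 (y = 3*4 = 12)
O(N) = -28/3 (O(N) = -7*(12 + 0)/9 = -7*12/9 = -1/9*84 = -28/3)
O(36) - 1/(a(-1*6, -59) + 47200) = -28/3 - 1/(113 + 47200) = -28/3 - 1/47313 = -441589/47313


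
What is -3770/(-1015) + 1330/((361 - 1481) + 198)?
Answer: 7331/3227 ≈ 2.2718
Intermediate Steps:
-3770/(-1015) + 1330/((361 - 1481) + 198) = -3770*(-1/1015) + 1330/(-1120 + 198) = 26/7 + 1330/(-922) = 26/7 + 1330*(-1/922) = 26/7 - 665/461 = 7331/3227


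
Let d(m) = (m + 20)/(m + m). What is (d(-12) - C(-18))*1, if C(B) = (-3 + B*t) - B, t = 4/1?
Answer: 170/3 ≈ 56.667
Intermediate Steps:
t = 4 (t = 4*1 = 4)
d(m) = (20 + m)/(2*m) (d(m) = (20 + m)/((2*m)) = (20 + m)*(1/(2*m)) = (20 + m)/(2*m))
C(B) = -3 + 3*B (C(B) = (-3 + B*4) - B = (-3 + 4*B) - B = -3 + 3*B)
(d(-12) - C(-18))*1 = ((½)*(20 - 12)/(-12) - (-3 + 3*(-18)))*1 = ((½)*(-1/12)*8 - (-3 - 54))*1 = (-⅓ - 1*(-57))*1 = (-⅓ + 57)*1 = (170/3)*1 = 170/3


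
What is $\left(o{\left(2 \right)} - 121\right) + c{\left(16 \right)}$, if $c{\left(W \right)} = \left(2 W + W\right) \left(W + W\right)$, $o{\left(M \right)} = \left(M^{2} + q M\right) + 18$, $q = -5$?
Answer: $1427$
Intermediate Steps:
$o{\left(M \right)} = 18 + M^{2} - 5 M$ ($o{\left(M \right)} = \left(M^{2} - 5 M\right) + 18 = 18 + M^{2} - 5 M$)
$c{\left(W \right)} = 6 W^{2}$ ($c{\left(W \right)} = 3 W 2 W = 6 W^{2}$)
$\left(o{\left(2 \right)} - 121\right) + c{\left(16 \right)} = \left(\left(18 + 2^{2} - 10\right) - 121\right) + 6 \cdot 16^{2} = \left(\left(18 + 4 - 10\right) - 121\right) + 6 \cdot 256 = \left(12 - 121\right) + 1536 = -109 + 1536 = 1427$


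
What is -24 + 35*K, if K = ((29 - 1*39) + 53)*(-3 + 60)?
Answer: 85761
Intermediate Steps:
K = 2451 (K = ((29 - 39) + 53)*57 = (-10 + 53)*57 = 43*57 = 2451)
-24 + 35*K = -24 + 35*2451 = -24 + 85785 = 85761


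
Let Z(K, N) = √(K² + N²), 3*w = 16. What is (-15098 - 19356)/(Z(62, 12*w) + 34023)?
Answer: -167461206/165365227 + 9844*√1985/165365227 ≈ -1.0100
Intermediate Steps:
w = 16/3 (w = (⅓)*16 = 16/3 ≈ 5.3333)
(-15098 - 19356)/(Z(62, 12*w) + 34023) = (-15098 - 19356)/(√(62² + (12*(16/3))²) + 34023) = -34454/(√(3844 + 64²) + 34023) = -34454/(√(3844 + 4096) + 34023) = -34454/(√7940 + 34023) = -34454/(2*√1985 + 34023) = -34454/(34023 + 2*√1985)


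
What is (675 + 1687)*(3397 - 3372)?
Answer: 59050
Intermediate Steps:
(675 + 1687)*(3397 - 3372) = 2362*25 = 59050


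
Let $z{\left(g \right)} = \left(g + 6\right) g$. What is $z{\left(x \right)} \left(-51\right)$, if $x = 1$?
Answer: $-357$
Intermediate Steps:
$z{\left(g \right)} = g \left(6 + g\right)$ ($z{\left(g \right)} = \left(6 + g\right) g = g \left(6 + g\right)$)
$z{\left(x \right)} \left(-51\right) = 1 \left(6 + 1\right) \left(-51\right) = 1 \cdot 7 \left(-51\right) = 7 \left(-51\right) = -357$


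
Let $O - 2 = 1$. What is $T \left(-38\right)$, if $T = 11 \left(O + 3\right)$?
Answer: $-2508$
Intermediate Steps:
$O = 3$ ($O = 2 + 1 = 3$)
$T = 66$ ($T = 11 \left(3 + 3\right) = 11 \cdot 6 = 66$)
$T \left(-38\right) = 66 \left(-38\right) = -2508$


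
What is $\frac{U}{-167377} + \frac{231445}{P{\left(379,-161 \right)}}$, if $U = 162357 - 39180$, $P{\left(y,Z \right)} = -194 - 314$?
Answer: $- \frac{38801143681}{85027516} \approx -456.34$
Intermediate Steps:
$P{\left(y,Z \right)} = -508$
$U = 123177$
$\frac{U}{-167377} + \frac{231445}{P{\left(379,-161 \right)}} = \frac{123177}{-167377} + \frac{231445}{-508} = 123177 \left(- \frac{1}{167377}\right) + 231445 \left(- \frac{1}{508}\right) = - \frac{123177}{167377} - \frac{231445}{508} = - \frac{38801143681}{85027516}$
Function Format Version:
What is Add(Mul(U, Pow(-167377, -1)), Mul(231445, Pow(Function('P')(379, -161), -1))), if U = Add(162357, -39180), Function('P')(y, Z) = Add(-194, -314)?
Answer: Rational(-38801143681, 85027516) ≈ -456.34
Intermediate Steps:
Function('P')(y, Z) = -508
U = 123177
Add(Mul(U, Pow(-167377, -1)), Mul(231445, Pow(Function('P')(379, -161), -1))) = Add(Mul(123177, Pow(-167377, -1)), Mul(231445, Pow(-508, -1))) = Add(Mul(123177, Rational(-1, 167377)), Mul(231445, Rational(-1, 508))) = Add(Rational(-123177, 167377), Rational(-231445, 508)) = Rational(-38801143681, 85027516)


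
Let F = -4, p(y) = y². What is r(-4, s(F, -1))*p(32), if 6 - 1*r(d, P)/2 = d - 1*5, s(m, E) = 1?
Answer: 30720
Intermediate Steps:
r(d, P) = 22 - 2*d (r(d, P) = 12 - 2*(d - 1*5) = 12 - 2*(d - 5) = 12 - 2*(-5 + d) = 12 + (10 - 2*d) = 22 - 2*d)
r(-4, s(F, -1))*p(32) = (22 - 2*(-4))*32² = (22 + 8)*1024 = 30*1024 = 30720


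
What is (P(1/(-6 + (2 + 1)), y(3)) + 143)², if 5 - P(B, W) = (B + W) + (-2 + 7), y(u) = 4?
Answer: 174724/9 ≈ 19414.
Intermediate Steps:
P(B, W) = -B - W (P(B, W) = 5 - ((B + W) + (-2 + 7)) = 5 - ((B + W) + 5) = 5 - (5 + B + W) = 5 + (-5 - B - W) = -B - W)
(P(1/(-6 + (2 + 1)), y(3)) + 143)² = ((-1/(-6 + (2 + 1)) - 1*4) + 143)² = ((-1/(-6 + 3) - 4) + 143)² = ((-1/(-3) - 4) + 143)² = ((-1*(-⅓) - 4) + 143)² = ((⅓ - 4) + 143)² = (-11/3 + 143)² = (418/3)² = 174724/9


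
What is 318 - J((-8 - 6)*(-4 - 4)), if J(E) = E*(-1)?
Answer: 430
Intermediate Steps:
J(E) = -E
318 - J((-8 - 6)*(-4 - 4)) = 318 - (-1)*(-8 - 6)*(-4 - 4) = 318 - (-1)*(-14*(-8)) = 318 - (-1)*112 = 318 - 1*(-112) = 318 + 112 = 430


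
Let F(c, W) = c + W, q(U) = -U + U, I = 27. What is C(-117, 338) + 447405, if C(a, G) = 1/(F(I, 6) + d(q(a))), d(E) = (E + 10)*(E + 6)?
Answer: 41608666/93 ≈ 4.4741e+5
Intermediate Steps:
q(U) = 0
F(c, W) = W + c
d(E) = (6 + E)*(10 + E) (d(E) = (10 + E)*(6 + E) = (6 + E)*(10 + E))
C(a, G) = 1/93 (C(a, G) = 1/((6 + 27) + (60 + 0² + 16*0)) = 1/(33 + (60 + 0 + 0)) = 1/(33 + 60) = 1/93)
C(-117, 338) + 447405 = 1/93 + 447405 = 41608666/93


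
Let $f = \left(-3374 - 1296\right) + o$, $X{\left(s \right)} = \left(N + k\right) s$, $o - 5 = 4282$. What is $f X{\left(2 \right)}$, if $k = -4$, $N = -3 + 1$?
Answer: $4596$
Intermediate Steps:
$N = -2$
$o = 4287$ ($o = 5 + 4282 = 4287$)
$X{\left(s \right)} = - 6 s$ ($X{\left(s \right)} = \left(-2 - 4\right) s = - 6 s$)
$f = -383$ ($f = \left(-3374 - 1296\right) + 4287 = -4670 + 4287 = -383$)
$f X{\left(2 \right)} = - 383 \left(\left(-6\right) 2\right) = \left(-383\right) \left(-12\right) = 4596$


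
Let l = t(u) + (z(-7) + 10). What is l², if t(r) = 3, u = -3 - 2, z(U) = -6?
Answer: 49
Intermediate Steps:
u = -5
l = 7 (l = 3 + (-6 + 10) = 3 + 4 = 7)
l² = 7² = 49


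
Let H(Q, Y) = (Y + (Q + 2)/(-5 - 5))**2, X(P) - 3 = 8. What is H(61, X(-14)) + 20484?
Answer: 2050609/100 ≈ 20506.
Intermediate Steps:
X(P) = 11 (X(P) = 3 + 8 = 11)
H(Q, Y) = (-1/5 + Y - Q/10)**2 (H(Q, Y) = (Y + (2 + Q)/(-10))**2 = (Y + (2 + Q)*(-1/10))**2 = (Y + (-1/5 - Q/10))**2 = (-1/5 + Y - Q/10)**2)
H(61, X(-14)) + 20484 = (2 + 61 - 10*11)**2/100 + 20484 = (2 + 61 - 110)**2/100 + 20484 = (1/100)*(-47)**2 + 20484 = (1/100)*2209 + 20484 = 2209/100 + 20484 = 2050609/100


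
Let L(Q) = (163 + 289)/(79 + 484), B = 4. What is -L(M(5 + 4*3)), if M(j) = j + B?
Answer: -452/563 ≈ -0.80284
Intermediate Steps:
M(j) = 4 + j (M(j) = j + 4 = 4 + j)
L(Q) = 452/563
-L(M(5 + 4*3)) = -1*452/563 = -452/563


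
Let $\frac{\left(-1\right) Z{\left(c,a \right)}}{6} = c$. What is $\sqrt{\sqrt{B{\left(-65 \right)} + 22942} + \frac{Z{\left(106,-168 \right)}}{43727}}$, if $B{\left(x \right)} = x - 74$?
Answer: $\frac{\sqrt{-27810372 + 1912050529 \sqrt{22803}}}{43727} \approx 12.288$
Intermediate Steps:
$Z{\left(c,a \right)} = - 6 c$
$B{\left(x \right)} = -74 + x$
$\sqrt{\sqrt{B{\left(-65 \right)} + 22942} + \frac{Z{\left(106,-168 \right)}}{43727}} = \sqrt{\sqrt{\left(-74 - 65\right) + 22942} + \frac{\left(-6\right) 106}{43727}} = \sqrt{\sqrt{-139 + 22942} - \frac{636}{43727}} = \sqrt{\sqrt{22803} - \frac{636}{43727}} = \sqrt{- \frac{636}{43727} + \sqrt{22803}}$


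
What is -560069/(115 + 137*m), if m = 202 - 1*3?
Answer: -560069/27378 ≈ -20.457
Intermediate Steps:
m = 199 (m = 202 - 3 = 199)
-560069/(115 + 137*m) = -560069/(115 + 137*199) = -560069/(115 + 27263) = -560069/27378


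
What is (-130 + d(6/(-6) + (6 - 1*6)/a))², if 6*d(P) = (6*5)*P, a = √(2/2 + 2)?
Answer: 18225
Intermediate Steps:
a = √3 (a = √(2*(½) + 2) = √(1 + 2) = √3 ≈ 1.7320)
d(P) = 5*P (d(P) = ((6*5)*P)/6 = (30*P)/6 = 5*P)
(-130 + d(6/(-6) + (6 - 1*6)/a))² = (-130 + 5*(6/(-6) + (6 - 1*6)/(√3)))² = (-130 + 5*(6*(-⅙) + (6 - 6)*(√3/3)))² = (-130 + 5*(-1 + 0*(√3/3)))² = (-130 + 5*(-1 + 0))² = (-130 + 5*(-1))² = (-130 - 5)² = (-135)² = 18225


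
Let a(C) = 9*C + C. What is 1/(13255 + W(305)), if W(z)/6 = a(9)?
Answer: 1/13795 ≈ 7.2490e-5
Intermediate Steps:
a(C) = 10*C
W(z) = 540 (W(z) = 6*(10*9) = 6*90 = 540)
1/(13255 + W(305)) = 1/(13255 + 540) = 1/13795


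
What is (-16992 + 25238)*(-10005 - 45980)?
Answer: -461652310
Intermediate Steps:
(-16992 + 25238)*(-10005 - 45980) = 8246*(-55985) = -461652310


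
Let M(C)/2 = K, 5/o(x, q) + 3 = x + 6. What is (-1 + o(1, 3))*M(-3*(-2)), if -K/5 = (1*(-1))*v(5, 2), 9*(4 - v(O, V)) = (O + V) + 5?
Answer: 20/3 ≈ 6.6667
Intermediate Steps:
v(O, V) = 31/9 - O/9 - V/9 (v(O, V) = 4 - ((O + V) + 5)/9 = 4 - (5 + O + V)/9 = 4 + (-5/9 - O/9 - V/9) = 31/9 - O/9 - V/9)
o(x, q) = 5/(3 + x) (o(x, q) = 5/(-3 + (x + 6)) = 5/(-3 + (6 + x)) = 5/(3 + x))
K = 40/3 (K = -5*1*(-1)*(31/9 - 1/9*5 - 1/9*2) = -(-5)*(31/9 - 5/9 - 2/9) = -(-5)*8/3 = -5*(-8/3) = 40/3 ≈ 13.333)
M(C) = 80/3 (M(C) = 2*(40/3) = 80/3)
(-1 + o(1, 3))*M(-3*(-2)) = (-1 + 5/(3 + 1))*(80/3) = (-1 + 5/4)*(80/3) = (1/4)*(80/3) = 20/3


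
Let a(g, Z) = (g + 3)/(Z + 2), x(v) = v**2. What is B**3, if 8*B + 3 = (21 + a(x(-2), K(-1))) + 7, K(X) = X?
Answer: 64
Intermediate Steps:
a(g, Z) = (3 + g)/(2 + Z)
B = 4 (B = -3/8 + ((21 + (3 + (-2)**2)/(2 - 1)) + 7)/8 = -3/8 + ((21 + (3 + 4)/1) + 7)/8 = -3/8 + ((21 + 1*7) + 7)/8 = -3/8 + ((21 + 7) + 7)/8 = -3/8 + (28 + 7)/8 = -3/8 + (1/8)*35 = -3/8 + 35/8 = 4)
B**3 = 4**3 = 64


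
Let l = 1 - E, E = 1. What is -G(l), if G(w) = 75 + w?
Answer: -75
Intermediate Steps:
l = 0 (l = 1 - 1*1 = 1 - 1 = 0)
-G(l) = -(75 + 0) = -1*75 = -75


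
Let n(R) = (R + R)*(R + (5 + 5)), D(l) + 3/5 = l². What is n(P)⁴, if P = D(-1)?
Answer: 1871773696/390625 ≈ 4791.7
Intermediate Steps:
D(l) = -⅗ + l²
P = ⅖ (P = -⅗ + (-1)² = -⅗ + 1 = ⅖ ≈ 0.40000)
n(R) = 2*R*(10 + R) (n(R) = (2*R)*(R + 10) = (2*R)*(10 + R) = 2*R*(10 + R))
n(P)⁴ = (2*(⅖)*(10 + ⅖))⁴ = (2*(⅖)*(52/5))⁴ = (208/25)⁴ = 1871773696/390625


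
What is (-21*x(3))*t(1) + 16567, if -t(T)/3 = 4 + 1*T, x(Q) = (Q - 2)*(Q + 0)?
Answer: 17512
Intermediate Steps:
x(Q) = Q*(-2 + Q) (x(Q) = (-2 + Q)*Q = Q*(-2 + Q))
t(T) = -12 - 3*T (t(T) = -3*(4 + 1*T) = -3*(4 + T) = -12 - 3*T)
(-21*x(3))*t(1) + 16567 = (-63*(-2 + 3))*(-12 - 3*1) + 16567 = (-63)*(-12 - 3) + 16567 = -21*3*(-15) + 16567 = -63*(-15) + 16567 = 945 + 16567 = 17512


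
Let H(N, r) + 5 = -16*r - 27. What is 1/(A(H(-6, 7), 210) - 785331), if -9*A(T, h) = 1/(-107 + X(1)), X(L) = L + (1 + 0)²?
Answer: -945/742137794 ≈ -1.2733e-6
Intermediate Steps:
H(N, r) = -32 - 16*r (H(N, r) = -5 + (-16*r - 27) = -5 + (-27 - 16*r) = -32 - 16*r)
X(L) = 1 + L (X(L) = L + 1² = L + 1 = 1 + L)
A(T, h) = 1/945 (A(T, h) = -1/(9*(-107 + (1 + 1))) = -1/(9*(-107 + 2)) = -⅑/(-105) = -⅑*(-1/105) = 1/945)
1/(A(H(-6, 7), 210) - 785331) = 1/(1/945 - 785331) = 1/(-742137794/945) = -945/742137794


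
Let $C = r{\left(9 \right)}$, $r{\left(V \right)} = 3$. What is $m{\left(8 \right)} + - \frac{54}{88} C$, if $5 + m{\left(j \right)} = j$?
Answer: $\frac{51}{44} \approx 1.1591$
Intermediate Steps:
$m{\left(j \right)} = -5 + j$
$C = 3$
$m{\left(8 \right)} + - \frac{54}{88} C = \left(-5 + 8\right) + - \frac{54}{88} \cdot 3 = 3 + \left(-54\right) \frac{1}{88} \cdot 3 = 3 - \frac{81}{44} = \frac{51}{44}$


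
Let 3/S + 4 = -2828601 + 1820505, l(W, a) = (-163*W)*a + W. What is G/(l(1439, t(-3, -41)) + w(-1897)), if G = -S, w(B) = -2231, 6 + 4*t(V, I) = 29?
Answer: -3/1360425657475 ≈ -2.2052e-12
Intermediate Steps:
t(V, I) = 23/4 (t(V, I) = -3/2 + (¼)*29 = -3/2 + 29/4 = 23/4)
l(W, a) = W - 163*W*a (l(W, a) = -163*W*a + W = W - 163*W*a)
S = -3/1008100 (S = 3/(-4 + (-2828601 + 1820505)) = 3/(-4 - 1008096) = 3/(-1008100) = 3*(-1/1008100) = -3/1008100 ≈ -2.9759e-6)
G = 3/1008100 (G = -1*(-3/1008100) = 3/1008100 ≈ 2.9759e-6)
G/(l(1439, t(-3, -41)) + w(-1897)) = 3/(1008100*(1439*(1 - 163*23/4) - 2231)) = 3/(1008100*(1439*(1 - 3749/4) - 2231)) = 3/(1008100*(1439*(-3745/4) - 2231)) = 3/(1008100*(-5389055/4 - 2231)) = 3/(1008100*(-5397979/4)) = (3/1008100)*(-4/5397979) = -3/1360425657475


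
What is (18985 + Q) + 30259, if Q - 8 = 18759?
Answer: 68011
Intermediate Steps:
Q = 18767 (Q = 8 + 18759 = 18767)
(18985 + Q) + 30259 = (18985 + 18767) + 30259 = 37752 + 30259 = 68011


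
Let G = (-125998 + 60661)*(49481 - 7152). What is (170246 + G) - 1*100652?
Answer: -2765580279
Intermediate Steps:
G = -2765649873 (G = -65337*42329 = -2765649873)
(170246 + G) - 1*100652 = (170246 - 2765649873) - 1*100652 = -2765479627 - 100652 = -2765580279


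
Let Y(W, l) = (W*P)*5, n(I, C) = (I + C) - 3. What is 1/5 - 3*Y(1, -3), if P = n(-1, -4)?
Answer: 601/5 ≈ 120.20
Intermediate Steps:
n(I, C) = -3 + C + I (n(I, C) = (C + I) - 3 = -3 + C + I)
P = -8 (P = -3 - 4 - 1 = -8)
Y(W, l) = -40*W (Y(W, l) = (W*(-8))*5 = -8*W*5 = -40*W)
1/5 - 3*Y(1, -3) = 1/5 - (-120) = 1*(⅕) - 3*(-40) = ⅕ + 120 = 601/5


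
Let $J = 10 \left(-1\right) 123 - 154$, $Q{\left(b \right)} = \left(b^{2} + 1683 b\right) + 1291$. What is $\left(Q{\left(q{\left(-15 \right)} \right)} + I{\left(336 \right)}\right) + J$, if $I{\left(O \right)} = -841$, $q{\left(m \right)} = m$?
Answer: $-25954$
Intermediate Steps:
$Q{\left(b \right)} = 1291 + b^{2} + 1683 b$
$J = -1384$ ($J = \left(-10\right) 123 - 154 = -1230 - 154 = -1384$)
$\left(Q{\left(q{\left(-15 \right)} \right)} + I{\left(336 \right)}\right) + J = \left(\left(1291 + \left(-15\right)^{2} + 1683 \left(-15\right)\right) - 841\right) - 1384 = \left(\left(1291 + 225 - 25245\right) - 841\right) - 1384 = \left(-23729 - 841\right) - 1384 = -24570 - 1384 = -25954$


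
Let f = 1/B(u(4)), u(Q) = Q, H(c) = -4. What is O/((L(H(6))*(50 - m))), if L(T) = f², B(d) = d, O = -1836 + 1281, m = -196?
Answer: -1480/41 ≈ -36.098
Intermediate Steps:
O = -555
f = ¼ (f = 1/4 = ¼ ≈ 0.25000)
L(T) = 1/16 (L(T) = (¼)² = 1/16)
O/((L(H(6))*(50 - m))) = -555*16/(50 - 1*(-196)) = -555*16/(50 + 196) = -555/((1/16)*246) = -555/123/8 = -555*8/123 = -1480/41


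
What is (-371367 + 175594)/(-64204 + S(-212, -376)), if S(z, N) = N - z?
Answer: 195773/64368 ≈ 3.0415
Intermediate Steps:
(-371367 + 175594)/(-64204 + S(-212, -376)) = (-371367 + 175594)/(-64204 + (-376 - 1*(-212))) = -195773/(-64204 + (-376 + 212)) = -195773/(-64204 - 164) = -195773/(-64368) = -195773*(-1/64368) = 195773/64368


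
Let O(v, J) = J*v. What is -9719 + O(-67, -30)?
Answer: -7709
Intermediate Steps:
-9719 + O(-67, -30) = -9719 - 30*(-67) = -9719 + 2010 = -7709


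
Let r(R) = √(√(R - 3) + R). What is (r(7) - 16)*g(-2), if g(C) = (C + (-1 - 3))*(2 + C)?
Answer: 0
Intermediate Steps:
r(R) = √(R + √(-3 + R)) (r(R) = √(√(-3 + R) + R) = √(R + √(-3 + R)))
g(C) = (-4 + C)*(2 + C) (g(C) = (C - 4)*(2 + C) = (-4 + C)*(2 + C))
(r(7) - 16)*g(-2) = (√(7 + √(-3 + 7)) - 16)*(-8 + (-2)² - 2*(-2)) = (√(7 + √4) - 16)*(-8 + 4 + 4) = (√(7 + 2) - 16)*0 = (√9 - 16)*0 = (3 - 16)*0 = -13*0 = 0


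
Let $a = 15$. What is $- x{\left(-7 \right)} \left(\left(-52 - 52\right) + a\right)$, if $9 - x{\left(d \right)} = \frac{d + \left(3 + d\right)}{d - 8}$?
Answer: $\frac{11036}{15} \approx 735.73$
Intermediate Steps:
$x{\left(d \right)} = 9 - \frac{3 + 2 d}{-8 + d}$ ($x{\left(d \right)} = 9 - \frac{d + \left(3 + d\right)}{d - 8} = 9 - \frac{3 + 2 d}{-8 + d}$)
$- x{\left(-7 \right)} \left(\left(-52 - 52\right) + a\right) = - \frac{-75 + 7 \left(-7\right)}{-8 - 7} \left(\left(-52 - 52\right) + 15\right) = - \frac{-75 - 49}{-15} \left(-104 + 15\right) = - \left(- \frac{1}{15}\right) \left(-124\right) \left(-89\right) = - \frac{124 \left(-89\right)}{15} = \left(-1\right) \left(- \frac{11036}{15}\right) = \frac{11036}{15}$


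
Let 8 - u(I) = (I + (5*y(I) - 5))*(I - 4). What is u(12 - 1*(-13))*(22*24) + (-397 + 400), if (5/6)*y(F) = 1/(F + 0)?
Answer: -5504853/25 ≈ -2.2019e+5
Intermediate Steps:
y(F) = 6/(5*F) (y(F) = 6/(5*(F + 0)) = 6/(5*F))
u(I) = 8 - (-4 + I)*(-5 + I + 6/I) (u(I) = 8 - (I + (5*(6/(5*I)) - 5))*(I - 4) = 8 - (I + (6/I - 5))*(-4 + I) = 8 - (I + (-5 + 6/I))*(-4 + I) = 8 - (-5 + I + 6/I)*(-4 + I) = 8 - (-4 + I)*(-5 + I + 6/I))
u(12 - 1*(-13))*(22*24) + (-397 + 400) = (-18 - (12 - 1*(-13))**2 + 9*(12 - 1*(-13)) + 24/(12 - 1*(-13)))*(22*24) + (-397 + 400) = (-18 - (12 + 13)**2 + 9*(12 + 13) + 24/(12 + 13))*528 + 3 = (-18 - 1*25**2 + 9*25 + 24/25)*528 + 3 = (-18 - 1*625 + 225 + 24*(1/25))*528 + 3 = (-18 - 625 + 225 + 24/25)*528 + 3 = -10426/25*528 + 3 = -5504928/25 + 3 = -5504853/25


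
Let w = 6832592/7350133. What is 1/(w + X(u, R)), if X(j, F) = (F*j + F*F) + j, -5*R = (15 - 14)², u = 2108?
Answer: 183753325/310059772213 ≈ 0.00059264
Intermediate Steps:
R = -⅕ (R = -(15 - 14)²/5 = -⅕*1² = -⅕*1 = -⅕ ≈ -0.20000)
X(j, F) = j + F² + F*j (X(j, F) = (F*j + F²) + j = (F² + F*j) + j = j + F² + F*j)
w = 6832592/7350133 (w = 6832592*(1/7350133) = 6832592/7350133 ≈ 0.92959)
1/(w + X(u, R)) = 1/(6832592/7350133 + (2108 + (-⅕)² - ⅕*2108)) = 1/(6832592/7350133 + (2108 + 1/25 - 2108/5)) = 1/(6832592/7350133 + 42161/25) = 1/(310059772213/183753325) = 183753325/310059772213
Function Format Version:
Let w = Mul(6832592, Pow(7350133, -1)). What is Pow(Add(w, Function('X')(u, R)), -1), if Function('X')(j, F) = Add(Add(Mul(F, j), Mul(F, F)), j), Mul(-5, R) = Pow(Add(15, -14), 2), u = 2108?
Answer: Rational(183753325, 310059772213) ≈ 0.00059264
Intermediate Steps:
R = Rational(-1, 5) (R = Mul(Rational(-1, 5), Pow(Add(15, -14), 2)) = Mul(Rational(-1, 5), Pow(1, 2)) = Mul(Rational(-1, 5), 1) = Rational(-1, 5) ≈ -0.20000)
Function('X')(j, F) = Add(j, Pow(F, 2), Mul(F, j)) (Function('X')(j, F) = Add(Add(Mul(F, j), Pow(F, 2)), j) = Add(Add(Pow(F, 2), Mul(F, j)), j) = Add(j, Pow(F, 2), Mul(F, j)))
w = Rational(6832592, 7350133) (w = Mul(6832592, Rational(1, 7350133)) = Rational(6832592, 7350133) ≈ 0.92959)
Pow(Add(w, Function('X')(u, R)), -1) = Pow(Add(Rational(6832592, 7350133), Add(2108, Pow(Rational(-1, 5), 2), Mul(Rational(-1, 5), 2108))), -1) = Pow(Add(Rational(6832592, 7350133), Add(2108, Rational(1, 25), Rational(-2108, 5))), -1) = Pow(Add(Rational(6832592, 7350133), Rational(42161, 25)), -1) = Pow(Rational(310059772213, 183753325), -1) = Rational(183753325, 310059772213)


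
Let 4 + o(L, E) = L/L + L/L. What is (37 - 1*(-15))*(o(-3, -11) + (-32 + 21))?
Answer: -676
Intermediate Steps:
o(L, E) = -2 (o(L, E) = -4 + (L/L + L/L) = -4 + (1 + 1) = -4 + 2 = -2)
(37 - 1*(-15))*(o(-3, -11) + (-32 + 21)) = (37 - 1*(-15))*(-2 + (-32 + 21)) = (37 + 15)*(-2 - 11) = 52*(-13) = -676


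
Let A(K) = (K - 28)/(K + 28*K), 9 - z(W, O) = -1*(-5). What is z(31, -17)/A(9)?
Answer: -1044/19 ≈ -54.947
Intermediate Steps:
z(W, O) = 4 (z(W, O) = 9 - (-1)*(-5) = 9 - 1*5 = 9 - 5 = 4)
A(K) = (-28 + K)/(29*K) (A(K) = (-28 + K)/((29*K)) = (-28 + K)*(1/(29*K)) = (-28 + K)/(29*K))
z(31, -17)/A(9) = 4/(((1/29)*(-28 + 9)/9)) = 4/(((1/29)*(1/9)*(-19))) = 4/(-19/261) = 4*(-261/19) = -1044/19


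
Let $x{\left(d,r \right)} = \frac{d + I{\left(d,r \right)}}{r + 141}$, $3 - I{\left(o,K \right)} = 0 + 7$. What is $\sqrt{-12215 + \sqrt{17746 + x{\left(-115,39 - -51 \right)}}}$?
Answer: $\frac{\sqrt{-13302135 + 33 \sqrt{19324833}}}{33} \approx 109.92 i$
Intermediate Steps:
$I{\left(o,K \right)} = -4$ ($I{\left(o,K \right)} = 3 - \left(0 + 7\right) = 3 - 7 = -4$)
$x{\left(d,r \right)} = \frac{-4 + d}{141 + r}$ ($x{\left(d,r \right)} = \frac{d - 4}{r + 141} = \frac{-4 + d}{141 + r}$)
$\sqrt{-12215 + \sqrt{17746 + x{\left(-115,39 - -51 \right)}}} = \sqrt{-12215 + \sqrt{17746 + \frac{-4 - 115}{141 + \left(39 - -51\right)}}} = \sqrt{-12215 + \sqrt{17746 + \frac{1}{141 + \left(39 + 51\right)} \left(-119\right)}} = \sqrt{-12215 + \sqrt{17746 + \frac{1}{141 + 90} \left(-119\right)}} = \sqrt{-12215 + \sqrt{17746 + \frac{1}{231} \left(-119\right)}} = \sqrt{-12215 + \sqrt{17746 - \frac{17}{33}}} = \sqrt{-12215 + \sqrt{\frac{585601}{33}}} = \sqrt{-12215 + \frac{\sqrt{19324833}}{33}}$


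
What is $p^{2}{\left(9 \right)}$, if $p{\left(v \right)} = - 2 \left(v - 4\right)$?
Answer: $100$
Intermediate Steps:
$p{\left(v \right)} = 8 - 2 v$ ($p{\left(v \right)} = - 2 \left(-4 + v\right) = 8 - 2 v$)
$p^{2}{\left(9 \right)} = \left(8 - 18\right)^{2} = \left(-10\right)^{2} = 100$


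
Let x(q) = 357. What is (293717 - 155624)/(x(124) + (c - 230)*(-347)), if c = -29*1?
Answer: 138093/90230 ≈ 1.5305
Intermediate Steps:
c = -29
(293717 - 155624)/(x(124) + (c - 230)*(-347)) = (293717 - 155624)/(357 + (-29 - 230)*(-347)) = 138093/(357 - 259*(-347)) = 138093/(357 + 89873) = 138093/90230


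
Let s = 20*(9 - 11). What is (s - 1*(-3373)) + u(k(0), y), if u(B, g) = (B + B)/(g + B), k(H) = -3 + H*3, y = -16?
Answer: 63333/19 ≈ 3333.3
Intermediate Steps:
s = -40 (s = 20*(-2) = -40)
k(H) = -3 + 3*H
u(B, g) = 2*B/(B + g) (u(B, g) = (2*B)/(B + g) = 2*B/(B + g))
(s - 1*(-3373)) + u(k(0), y) = (-40 - 1*(-3373)) + 2*(-3 + 3*0)/((-3 + 3*0) - 16) = (-40 + 3373) + 2*(-3 + 0)/((-3 + 0) - 16) = 3333 + 2*(-3)/(-3 - 16) = 3333 + 2*(-3)/(-19) = 3333 + 2*(-3)*(-1/19) = 3333 + 6/19 = 63333/19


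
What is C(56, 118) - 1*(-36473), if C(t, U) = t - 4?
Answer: 36525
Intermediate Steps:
C(t, U) = -4 + t
C(56, 118) - 1*(-36473) = (-4 + 56) - 1*(-36473) = 52 + 36473 = 36525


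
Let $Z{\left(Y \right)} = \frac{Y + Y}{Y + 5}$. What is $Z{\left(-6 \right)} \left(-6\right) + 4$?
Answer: $-68$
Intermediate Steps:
$Z{\left(Y \right)} = \frac{2 Y}{5 + Y}$
$Z{\left(-6 \right)} \left(-6\right) + 4 = 2 \left(-6\right) \frac{1}{5 - 6} \left(-6\right) + 4 = 2 \left(-6\right) \frac{1}{-1} \left(-6\right) + 4 = 2 \left(-6\right) \left(-1\right) \left(-6\right) + 4 = 12 \left(-6\right) + 4 = -72 + 4 = -68$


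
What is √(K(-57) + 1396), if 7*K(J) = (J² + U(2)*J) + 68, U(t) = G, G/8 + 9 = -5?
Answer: √136311/7 ≈ 52.743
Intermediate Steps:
G = -112 (G = -72 + 8*(-5) = -72 - 40 = -112)
U(t) = -112
K(J) = 68/7 - 16*J + J²/7 (K(J) = ((J² - 112*J) + 68)/7 = (68 + J² - 112*J)/7 = 68/7 - 16*J + J²/7)
√(K(-57) + 1396) = √((68/7 - 16*(-57) + (⅐)*(-57)²) + 1396) = √((68/7 + 912 + (⅐)*3249) + 1396) = √((68/7 + 912 + 3249/7) + 1396) = √(9701/7 + 1396) = √(19473/7) = √136311/7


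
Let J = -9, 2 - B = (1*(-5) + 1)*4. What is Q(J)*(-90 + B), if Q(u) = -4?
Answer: 288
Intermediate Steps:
B = 18 (B = 2 - (1*(-5) + 1)*4 = 2 - (-5 + 1)*4 = 2 - (-4)*4 = 2 - 1*(-16) = 2 + 16 = 18)
Q(J)*(-90 + B) = -4*(-90 + 18) = -4*(-72) = 288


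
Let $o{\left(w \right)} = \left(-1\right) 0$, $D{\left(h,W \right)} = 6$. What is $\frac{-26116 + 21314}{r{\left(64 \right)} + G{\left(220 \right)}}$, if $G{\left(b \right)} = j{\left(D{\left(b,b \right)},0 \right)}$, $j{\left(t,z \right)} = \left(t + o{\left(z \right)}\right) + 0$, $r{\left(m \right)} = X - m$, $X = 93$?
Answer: $- \frac{686}{5} \approx -137.2$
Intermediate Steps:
$o{\left(w \right)} = 0$
$r{\left(m \right)} = 93 - m$
$j{\left(t,z \right)} = t$ ($j{\left(t,z \right)} = \left(t + 0\right) + 0 = t + 0 = t$)
$G{\left(b \right)} = 6$
$\frac{-26116 + 21314}{r{\left(64 \right)} + G{\left(220 \right)}} = \frac{-26116 + 21314}{\left(93 - 64\right) + 6} = - \frac{4802}{\left(93 - 64\right) + 6} = - \frac{4802}{29 + 6} = - \frac{4802}{35} = \left(-4802\right) \frac{1}{35} = - \frac{686}{5}$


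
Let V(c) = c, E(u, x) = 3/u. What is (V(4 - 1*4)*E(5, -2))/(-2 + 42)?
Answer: 0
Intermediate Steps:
(V(4 - 1*4)*E(5, -2))/(-2 + 42) = ((4 - 1*4)*(3/5))/(-2 + 42) = ((4 - 4)*(3*(⅕)))/40 = (0*(⅗))*(1/40) = 0*(1/40) = 0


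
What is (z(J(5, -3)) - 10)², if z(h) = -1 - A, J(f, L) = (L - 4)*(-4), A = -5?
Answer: 36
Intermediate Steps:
J(f, L) = 16 - 4*L (J(f, L) = (-4 + L)*(-4) = 16 - 4*L)
z(h) = 4 (z(h) = -1 - 1*(-5) = -1 + 5 = 4)
(z(J(5, -3)) - 10)² = (4 - 10)² = (-6)² = 36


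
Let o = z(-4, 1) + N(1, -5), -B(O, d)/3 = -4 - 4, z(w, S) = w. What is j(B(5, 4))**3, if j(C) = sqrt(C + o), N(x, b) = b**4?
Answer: 645*sqrt(645) ≈ 16381.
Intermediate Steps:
B(O, d) = 24 (B(O, d) = -3*(-4 - 4) = -3*(-8) = 24)
o = 621 (o = -4 + (-5)**4 = -4 + 625 = 621)
j(C) = sqrt(621 + C) (j(C) = sqrt(C + 621) = sqrt(621 + C))
j(B(5, 4))**3 = (sqrt(621 + 24))**3 = (sqrt(645))**3 = 645*sqrt(645)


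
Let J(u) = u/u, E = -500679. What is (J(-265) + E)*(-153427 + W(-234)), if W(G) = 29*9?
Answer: 76686846548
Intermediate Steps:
W(G) = 261
J(u) = 1
(J(-265) + E)*(-153427 + W(-234)) = (1 - 500679)*(-153427 + 261) = -500678*(-153166) = 76686846548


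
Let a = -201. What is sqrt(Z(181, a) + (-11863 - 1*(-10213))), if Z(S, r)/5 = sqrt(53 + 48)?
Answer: sqrt(-1650 + 5*sqrt(101)) ≈ 39.997*I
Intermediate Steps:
Z(S, r) = 5*sqrt(101) (Z(S, r) = 5*sqrt(53 + 48) = 5*sqrt(101))
sqrt(Z(181, a) + (-11863 - 1*(-10213))) = sqrt(5*sqrt(101) + (-11863 - 1*(-10213))) = sqrt(5*sqrt(101) + (-11863 + 10213)) = sqrt(5*sqrt(101) - 1650) = sqrt(-1650 + 5*sqrt(101))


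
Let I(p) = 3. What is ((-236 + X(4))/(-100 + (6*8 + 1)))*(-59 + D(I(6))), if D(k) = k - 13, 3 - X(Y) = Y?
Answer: -5451/17 ≈ -320.65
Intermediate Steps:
X(Y) = 3 - Y
D(k) = -13 + k
((-236 + X(4))/(-100 + (6*8 + 1)))*(-59 + D(I(6))) = ((-236 + (3 - 1*4))/(-100 + (6*8 + 1)))*(-59 + (-13 + 3)) = ((-236 + (3 - 4))/(-100 + (48 + 1)))*(-59 - 10) = ((-236 - 1)/(-100 + 49))*(-69) = -237/(-51)*(-69) = -237*(-1/51)*(-69) = (79/17)*(-69) = -5451/17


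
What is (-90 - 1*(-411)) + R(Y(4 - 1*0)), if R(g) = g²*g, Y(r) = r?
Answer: 385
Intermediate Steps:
R(g) = g³
(-90 - 1*(-411)) + R(Y(4 - 1*0)) = (-90 - 1*(-411)) + (4 - 1*0)³ = (-90 + 411) + (4 + 0)³ = 321 + 4³ = 321 + 64 = 385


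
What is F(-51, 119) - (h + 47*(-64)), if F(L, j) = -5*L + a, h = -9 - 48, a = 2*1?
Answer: 3322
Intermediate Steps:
a = 2
h = -57
F(L, j) = 2 - 5*L (F(L, j) = -5*L + 2 = 2 - 5*L)
F(-51, 119) - (h + 47*(-64)) = (2 - 5*(-51)) - (-57 + 47*(-64)) = (2 + 255) - (-57 - 3008) = 257 - 1*(-3065) = 257 + 3065 = 3322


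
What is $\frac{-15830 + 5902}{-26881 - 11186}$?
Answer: $\frac{9928}{38067} \approx 0.2608$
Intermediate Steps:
$\frac{-15830 + 5902}{-26881 - 11186} = - \frac{9928}{-38067} = \left(-9928\right) \left(- \frac{1}{38067}\right) = \frac{9928}{38067}$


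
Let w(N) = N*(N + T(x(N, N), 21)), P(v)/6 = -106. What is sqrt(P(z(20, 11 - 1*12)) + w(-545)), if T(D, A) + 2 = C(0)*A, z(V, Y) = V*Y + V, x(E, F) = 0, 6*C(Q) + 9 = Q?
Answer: sqrt(1258586)/2 ≈ 560.93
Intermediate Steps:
C(Q) = -3/2 + Q/6
z(V, Y) = V + V*Y
P(v) = -636 (P(v) = 6*(-106) = -636)
T(D, A) = -2 - 3*A/2 (T(D, A) = -2 + (-3/2 + (1/6)*0)*A = -2 + (-3/2 + 0)*A = -2 - 3*A/2)
w(N) = N*(-67/2 + N) (w(N) = N*(N + (-2 - 3/2*21)) = N*(N + (-2 - 63/2)) = N*(N - 67/2) = N*(-67/2 + N))
sqrt(P(z(20, 11 - 1*12)) + w(-545)) = sqrt(-636 + (1/2)*(-545)*(-67 + 2*(-545))) = sqrt(-636 + (1/2)*(-545)*(-67 - 1090)) = sqrt(-636 + (1/2)*(-545)*(-1157)) = sqrt(-636 + 630565/2) = sqrt(629293/2) = sqrt(1258586)/2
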